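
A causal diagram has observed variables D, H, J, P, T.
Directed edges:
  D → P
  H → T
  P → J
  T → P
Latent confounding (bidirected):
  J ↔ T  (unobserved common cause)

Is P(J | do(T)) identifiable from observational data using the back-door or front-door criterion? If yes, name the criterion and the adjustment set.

desc(T)\{T}={J,P}; candidates ⊆ {D,H}.
T↔J: latent back-door arc(s) into T.
size 0: {}; under {} T still reaches {H,J} ∋ J.
size 1: {D}, {H}; under {D} T still reaches {H,J} ∋ J.
size 2: {D,H}; under {D,H} T still reaches {J} ∋ J.
T↔J cannot be blocked by any observed set — no back-door set.
{P}: (i) intercepts every directed T→J path; (ii) no back-door T→{P}; (iii) {T} blocks every back-door {P}→J. Front-door holds.
P(J|do(T)) = Σ_{P} P(P|T) Σ_{T'} P(J|P,T')P(T').

P(J|do(T)): frontdoor, adjust for {P}.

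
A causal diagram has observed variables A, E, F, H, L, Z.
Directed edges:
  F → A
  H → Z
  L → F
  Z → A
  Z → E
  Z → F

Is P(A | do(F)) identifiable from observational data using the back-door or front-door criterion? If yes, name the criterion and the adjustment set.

desc(F)\{F}={A}; candidates ⊆ {E,H,L,Z}.
size 0: {}; under {} F still reaches {A,E,H,L,Z} ∋ A.
{Z}: F⊥A given {Z} in G with F→· removed — back-door holds.
P(A|do(F)) = Σ_{Z} P(A|F,Z)·P(Z).

P(A|do(F)): backdoor, adjust for {Z}.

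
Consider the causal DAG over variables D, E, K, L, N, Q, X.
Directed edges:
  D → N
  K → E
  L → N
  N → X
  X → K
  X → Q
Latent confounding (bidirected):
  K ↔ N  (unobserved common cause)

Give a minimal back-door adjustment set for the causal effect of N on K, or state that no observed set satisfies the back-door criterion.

desc(N)\{N}={E,K,Q,X}; candidates ⊆ {D,L}.
N↔K: latent back-door arc(s) into N.
size 0: {}; under {} N still reaches {D,E,K,L} ∋ K.
size 1: {D}, {L}; under {D} N still reaches {E,K,L} ∋ K.
size 2: {D,L}; under {D,L} N still reaches {E,K} ∋ K.
N↔K cannot be blocked by any observed set — no back-door set.

N→K: no observed back-door set.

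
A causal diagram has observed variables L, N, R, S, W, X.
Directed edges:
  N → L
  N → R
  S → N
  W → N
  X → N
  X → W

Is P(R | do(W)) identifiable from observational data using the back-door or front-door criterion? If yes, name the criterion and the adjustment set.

P(R|do(W)): backdoor, adjust for {X}.

desc(W)\{W}={L,N,R}; candidates ⊆ {S,X}.
size 0: {}; under {} W still reaches {L,N,R,X} ∋ R.
{X}: W⊥R given {X} in G with W→· removed — back-door holds.
P(R|do(W)) = Σ_{X} P(R|W,X)·P(X).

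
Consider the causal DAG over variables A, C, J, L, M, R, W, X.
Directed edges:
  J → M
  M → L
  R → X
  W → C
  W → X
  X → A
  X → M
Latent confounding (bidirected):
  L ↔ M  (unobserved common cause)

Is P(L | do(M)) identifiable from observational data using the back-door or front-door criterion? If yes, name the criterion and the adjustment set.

desc(M)\{M}={L}; candidates ⊆ {A,C,J,R,W,X}.
M↔L: latent back-door arc(s) into M.
size 0: {}; under {} M still reaches {A,C,J,L,R,W,X} ∋ L.
size 1: {A}, {C}, {J} …(+3); under {A} M still reaches {C,J,L,R,W,X} ∋ L.
size 2: {A,C}, {A,J}, {A,R} …(+12); under {A,C} M still reaches {J,L,R,W,X} ∋ L.
M↔L cannot be blocked by any observed set — no back-door set.
No mediator lies on a directed M→…→L path.
Neither criterion identifies P(L|do(M)) in this graph.

P(L|do(M)): not identifiable (no BD/FD set).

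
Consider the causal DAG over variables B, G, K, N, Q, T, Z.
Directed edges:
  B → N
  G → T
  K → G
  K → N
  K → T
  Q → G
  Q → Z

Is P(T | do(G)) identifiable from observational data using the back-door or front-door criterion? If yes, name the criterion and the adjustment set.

P(T|do(G)): backdoor, adjust for {K}.

desc(G)\{G}={T}; candidates ⊆ {B,K,N,Q,Z}.
size 0: {}; under {} G still reaches {K,N,Q,T,Z} ∋ T.
{K}: G⊥T given {K} in G with G→· removed — back-door holds.
P(T|do(G)) = Σ_{K} P(T|G,K)·P(K).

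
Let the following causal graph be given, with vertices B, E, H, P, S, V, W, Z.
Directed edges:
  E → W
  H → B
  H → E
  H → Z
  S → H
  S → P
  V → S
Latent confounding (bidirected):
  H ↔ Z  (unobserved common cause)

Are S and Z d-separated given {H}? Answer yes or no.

No — S and Z are d-connected given {H}.

Bayes-Ball from S | {H} reaches {P,V,Z}.
Z ∈ reach(S|{H}) ⇒ S ⊥̸ Z | {H}.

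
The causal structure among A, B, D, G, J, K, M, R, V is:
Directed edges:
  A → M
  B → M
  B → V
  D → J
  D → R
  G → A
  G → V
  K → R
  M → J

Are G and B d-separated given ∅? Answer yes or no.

Yes — G ⊥ B | ∅.

Bayes-Ball from G | ∅ reaches {A,J,M,V}.
B ∉ reach(G|∅) ⇒ G ⊥ B | ∅.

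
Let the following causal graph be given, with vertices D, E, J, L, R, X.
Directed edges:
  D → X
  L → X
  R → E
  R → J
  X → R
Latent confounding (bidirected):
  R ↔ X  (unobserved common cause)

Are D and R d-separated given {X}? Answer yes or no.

No — D and R are d-connected given {X}.

Bayes-Ball from D | {X} reaches {E,J,L,R}.
R ∈ reach(D|{X}) ⇒ D ⊥̸ R | {X}.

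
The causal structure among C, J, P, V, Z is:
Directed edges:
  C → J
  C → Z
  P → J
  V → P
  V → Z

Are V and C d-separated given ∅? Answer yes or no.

Bayes-Ball from V | ∅ reaches {J,P,Z}.
C ∉ reach(V|∅) ⇒ V ⊥ C | ∅.

Yes — V ⊥ C | ∅.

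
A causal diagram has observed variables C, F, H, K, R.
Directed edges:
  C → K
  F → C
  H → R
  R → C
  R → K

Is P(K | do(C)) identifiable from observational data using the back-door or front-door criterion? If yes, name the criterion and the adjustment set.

desc(C)\{C}={K}; candidates ⊆ {F,H,R}.
size 0: {}; under {} C still reaches {F,H,K,R} ∋ K.
{R}: C⊥K given {R} in G with C→· removed — back-door holds.
P(K|do(C)) = Σ_{R} P(K|C,R)·P(R).

P(K|do(C)): backdoor, adjust for {R}.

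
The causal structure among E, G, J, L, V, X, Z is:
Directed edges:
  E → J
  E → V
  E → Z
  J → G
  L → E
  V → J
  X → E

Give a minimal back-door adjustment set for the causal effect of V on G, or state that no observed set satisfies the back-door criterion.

V→G: minimal back-door set {E}.

desc(V)\{V}={G,J}; candidates ⊆ {E,L,X,Z}.
size 0: {}; under {} V still reaches {E,G,J,L,X,Z} ∋ G.
{E}: V⊥G given {E} in G with V→· removed — back-door holds.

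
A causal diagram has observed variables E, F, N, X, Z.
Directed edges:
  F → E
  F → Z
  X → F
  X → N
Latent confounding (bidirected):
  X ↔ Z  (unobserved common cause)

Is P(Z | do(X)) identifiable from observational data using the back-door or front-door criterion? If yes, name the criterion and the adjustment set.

desc(X)\{X}={E,F,N,Z}; candidates ⊆ {—}.
X↔Z: latent back-door arc(s) into X.
size 0: {}; under {} X still reaches {Z} ∋ Z.
X↔Z cannot be blocked by any observed set — no back-door set.
{F}: (i) intercepts every directed X→Z path; (ii) no back-door X→{F}; (iii) {X} blocks every back-door {F}→Z. Front-door holds.
P(Z|do(X)) = Σ_{F} P(F|X) Σ_{X'} P(Z|F,X')P(X').

P(Z|do(X)): frontdoor, adjust for {F}.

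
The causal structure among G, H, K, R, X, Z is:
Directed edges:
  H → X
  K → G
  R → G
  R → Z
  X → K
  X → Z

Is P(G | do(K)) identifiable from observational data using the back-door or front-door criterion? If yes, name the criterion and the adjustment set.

desc(K)\{K}={G}; candidates ⊆ {H,R,X,Z}.
∅: K⊥G given ∅ in G with K→· removed — back-door holds.
P(G|do(K)) = P(G|K) — no adjustment needed.

P(G|do(K)): backdoor, adjust for ∅.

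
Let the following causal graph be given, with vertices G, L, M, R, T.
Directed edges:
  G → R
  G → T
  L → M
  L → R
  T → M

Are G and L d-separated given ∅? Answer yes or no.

Yes — G ⊥ L | ∅.

Bayes-Ball from G | ∅ reaches {M,R,T}.
L ∉ reach(G|∅) ⇒ G ⊥ L | ∅.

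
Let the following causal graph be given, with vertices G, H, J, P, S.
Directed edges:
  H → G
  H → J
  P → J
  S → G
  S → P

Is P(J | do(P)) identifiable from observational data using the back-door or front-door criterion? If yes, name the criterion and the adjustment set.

P(J|do(P)): backdoor, adjust for ∅.

desc(P)\{P}={J}; candidates ⊆ {G,H,S}.
∅: P⊥J given ∅ in G with P→· removed — back-door holds.
P(J|do(P)) = P(J|P) — no adjustment needed.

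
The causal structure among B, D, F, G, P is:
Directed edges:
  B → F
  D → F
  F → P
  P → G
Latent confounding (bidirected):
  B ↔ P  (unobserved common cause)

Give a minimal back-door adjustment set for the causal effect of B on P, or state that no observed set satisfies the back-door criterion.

desc(B)\{B}={F,G,P}; candidates ⊆ {D}.
B↔P: latent back-door arc(s) into B.
size 0: {}; under {} B still reaches {G,P} ∋ P.
size 1: {D}; under {D} B still reaches {G,P} ∋ P.
B↔P cannot be blocked by any observed set — no back-door set.

B→P: no observed back-door set.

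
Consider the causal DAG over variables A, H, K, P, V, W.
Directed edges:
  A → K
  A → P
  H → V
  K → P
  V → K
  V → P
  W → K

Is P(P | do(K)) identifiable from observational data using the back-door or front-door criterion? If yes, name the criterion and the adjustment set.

P(P|do(K)): backdoor, adjust for {A, V}.

desc(K)\{K}={P}; candidates ⊆ {A,H,V,W}.
size 0: {}; under {} K still reaches {A,H,P,V,W} ∋ P.
size 1: {A}, {H}, {V} …(+1); under {A} K still reaches {H,P,V,W} ∋ P.
{A,V}: K⊥P given {A,V} in G with K→· removed — back-door holds.
P(P|do(K)) = Σ_{A,V} P(P|K,A,V)·P(A,V).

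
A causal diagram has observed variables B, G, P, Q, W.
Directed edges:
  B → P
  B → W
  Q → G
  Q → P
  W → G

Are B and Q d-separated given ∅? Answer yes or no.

Bayes-Ball from B | ∅ reaches {G,P,W}.
Q ∉ reach(B|∅) ⇒ B ⊥ Q | ∅.

Yes — B ⊥ Q | ∅.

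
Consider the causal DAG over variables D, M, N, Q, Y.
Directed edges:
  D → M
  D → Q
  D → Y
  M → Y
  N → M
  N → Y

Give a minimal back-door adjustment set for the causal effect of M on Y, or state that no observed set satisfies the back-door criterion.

desc(M)\{M}={Y}; candidates ⊆ {D,N,Q}.
size 0: {}; under {} M still reaches {D,N,Q,Y} ∋ Y.
size 1: {D}, {N}, {Q}; under {D} M still reaches {N,Y} ∋ Y.
{D,N}: M⊥Y given {D,N} in G with M→· removed — back-door holds.

M→Y: minimal back-door set {D, N}.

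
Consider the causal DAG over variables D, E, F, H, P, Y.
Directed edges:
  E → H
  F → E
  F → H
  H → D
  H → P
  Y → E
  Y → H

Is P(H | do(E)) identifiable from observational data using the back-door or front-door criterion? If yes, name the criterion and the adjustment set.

desc(E)\{E}={D,H,P}; candidates ⊆ {F,Y}.
size 0: {}; under {} E still reaches {D,F,H,P,Y} ∋ H.
size 1: {F}, {Y}; under {F} E still reaches {D,H,P,Y} ∋ H.
{F,Y}: E⊥H given {F,Y} in G with E→· removed — back-door holds.
P(H|do(E)) = Σ_{F,Y} P(H|E,F,Y)·P(F,Y).

P(H|do(E)): backdoor, adjust for {F, Y}.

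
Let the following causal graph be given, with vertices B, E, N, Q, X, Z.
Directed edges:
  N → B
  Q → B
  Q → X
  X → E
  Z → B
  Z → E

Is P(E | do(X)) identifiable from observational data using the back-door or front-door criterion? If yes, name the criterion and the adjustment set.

P(E|do(X)): backdoor, adjust for ∅.

desc(X)\{X}={E}; candidates ⊆ {B,N,Q,Z}.
∅: X⊥E given ∅ in G with X→· removed — back-door holds.
P(E|do(X)) = P(E|X) — no adjustment needed.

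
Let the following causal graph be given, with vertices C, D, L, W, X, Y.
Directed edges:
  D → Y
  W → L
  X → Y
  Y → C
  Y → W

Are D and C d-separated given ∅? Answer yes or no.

Bayes-Ball from D | ∅ reaches {C,L,W,Y}.
C ∈ reach(D|∅) ⇒ D ⊥̸ C | ∅.

No — D and C are d-connected given ∅.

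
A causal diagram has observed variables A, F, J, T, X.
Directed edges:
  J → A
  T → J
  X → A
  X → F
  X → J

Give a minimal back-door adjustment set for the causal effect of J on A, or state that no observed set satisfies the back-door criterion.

J→A: minimal back-door set {X}.

desc(J)\{J}={A}; candidates ⊆ {F,T,X}.
size 0: {}; under {} J still reaches {A,F,T,X} ∋ A.
{X}: J⊥A given {X} in G with J→· removed — back-door holds.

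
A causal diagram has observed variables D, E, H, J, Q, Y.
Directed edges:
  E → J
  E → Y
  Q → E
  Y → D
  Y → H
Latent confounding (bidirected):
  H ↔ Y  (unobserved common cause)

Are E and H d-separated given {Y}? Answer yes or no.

Bayes-Ball from E | {Y} reaches {H,J,Q}.
H ∈ reach(E|{Y}) ⇒ E ⊥̸ H | {Y}.

No — E and H are d-connected given {Y}.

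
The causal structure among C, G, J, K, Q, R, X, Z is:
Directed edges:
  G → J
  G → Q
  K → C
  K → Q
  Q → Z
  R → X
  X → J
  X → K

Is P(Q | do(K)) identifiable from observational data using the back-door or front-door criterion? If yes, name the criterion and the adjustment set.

P(Q|do(K)): backdoor, adjust for ∅.

desc(K)\{K}={C,Q,Z}; candidates ⊆ {G,J,R,X}.
∅: K⊥Q given ∅ in G with K→· removed — back-door holds.
P(Q|do(K)) = P(Q|K) — no adjustment needed.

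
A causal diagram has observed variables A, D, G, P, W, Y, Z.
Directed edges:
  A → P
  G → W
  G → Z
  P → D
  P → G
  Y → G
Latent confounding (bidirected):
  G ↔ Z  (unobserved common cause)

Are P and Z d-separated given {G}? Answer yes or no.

Bayes-Ball from P | {G} reaches {A,D,Y,Z}.
Z ∈ reach(P|{G}) ⇒ P ⊥̸ Z | {G}.

No — P and Z are d-connected given {G}.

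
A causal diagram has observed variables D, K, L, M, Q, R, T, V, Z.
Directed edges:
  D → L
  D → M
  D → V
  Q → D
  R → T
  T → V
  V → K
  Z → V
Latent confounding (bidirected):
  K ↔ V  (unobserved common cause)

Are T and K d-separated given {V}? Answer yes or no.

Bayes-Ball from T | {V} reaches {D,K,L,M,Q,R,Z}.
K ∈ reach(T|{V}) ⇒ T ⊥̸ K | {V}.

No — T and K are d-connected given {V}.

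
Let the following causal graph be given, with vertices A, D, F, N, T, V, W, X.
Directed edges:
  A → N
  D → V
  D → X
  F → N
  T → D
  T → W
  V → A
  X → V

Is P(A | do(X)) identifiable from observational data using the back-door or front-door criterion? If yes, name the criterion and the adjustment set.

desc(X)\{X}={A,N,V}; candidates ⊆ {D,F,T,W}.
size 0: {}; under {} X still reaches {A,D,N,T,V,W} ∋ A.
{D}: X⊥A given {D} in G with X→· removed — back-door holds.
P(A|do(X)) = Σ_{D} P(A|X,D)·P(D).

P(A|do(X)): backdoor, adjust for {D}.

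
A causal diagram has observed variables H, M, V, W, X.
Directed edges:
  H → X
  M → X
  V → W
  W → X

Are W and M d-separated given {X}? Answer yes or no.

Bayes-Ball from W | {X} reaches {H,M,V}.
M ∈ reach(W|{X}) ⇒ W ⊥̸ M | {X}.

No — W and M are d-connected given {X}.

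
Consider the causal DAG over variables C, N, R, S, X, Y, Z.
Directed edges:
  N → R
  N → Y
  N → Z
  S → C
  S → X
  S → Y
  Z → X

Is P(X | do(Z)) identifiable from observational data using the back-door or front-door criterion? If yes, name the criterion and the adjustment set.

P(X|do(Z)): backdoor, adjust for ∅.

desc(Z)\{Z}={X}; candidates ⊆ {C,N,R,S,Y}.
∅: Z⊥X given ∅ in G with Z→· removed — back-door holds.
P(X|do(Z)) = P(X|Z) — no adjustment needed.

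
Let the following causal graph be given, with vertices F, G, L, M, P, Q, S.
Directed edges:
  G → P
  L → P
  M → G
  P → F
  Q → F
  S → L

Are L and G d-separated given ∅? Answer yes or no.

Bayes-Ball from L | ∅ reaches {F,P,S}.
G ∉ reach(L|∅) ⇒ L ⊥ G | ∅.

Yes — L ⊥ G | ∅.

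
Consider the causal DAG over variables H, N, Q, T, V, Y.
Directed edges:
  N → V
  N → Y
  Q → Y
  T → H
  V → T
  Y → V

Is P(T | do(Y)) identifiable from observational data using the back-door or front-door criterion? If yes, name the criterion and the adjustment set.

P(T|do(Y)): backdoor, adjust for {N}.

desc(Y)\{Y}={H,T,V}; candidates ⊆ {N,Q}.
size 0: {}; under {} Y still reaches {H,N,Q,T,V} ∋ T.
{N}: Y⊥T given {N} in G with Y→· removed — back-door holds.
P(T|do(Y)) = Σ_{N} P(T|Y,N)·P(N).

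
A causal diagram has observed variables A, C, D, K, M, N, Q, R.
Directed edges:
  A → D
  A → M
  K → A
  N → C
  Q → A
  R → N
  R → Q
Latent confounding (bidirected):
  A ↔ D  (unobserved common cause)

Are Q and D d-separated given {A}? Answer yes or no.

Bayes-Ball from Q | {A} reaches {C,D,K,N,R}.
D ∈ reach(Q|{A}) ⇒ Q ⊥̸ D | {A}.

No — Q and D are d-connected given {A}.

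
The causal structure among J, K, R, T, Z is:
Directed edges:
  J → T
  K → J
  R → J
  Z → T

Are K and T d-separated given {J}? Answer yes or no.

Yes — K ⊥ T | {J}.

Bayes-Ball from K | {J} reaches {R}.
T ∉ reach(K|{J}) ⇒ K ⊥ T | {J}.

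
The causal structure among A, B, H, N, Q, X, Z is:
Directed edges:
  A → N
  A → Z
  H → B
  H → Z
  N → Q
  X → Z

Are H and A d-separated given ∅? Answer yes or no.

Yes — H ⊥ A | ∅.

Bayes-Ball from H | ∅ reaches {B,Z}.
A ∉ reach(H|∅) ⇒ H ⊥ A | ∅.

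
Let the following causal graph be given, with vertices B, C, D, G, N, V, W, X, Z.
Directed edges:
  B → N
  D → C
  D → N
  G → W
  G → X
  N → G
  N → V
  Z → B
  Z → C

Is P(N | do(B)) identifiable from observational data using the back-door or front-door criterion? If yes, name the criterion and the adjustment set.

desc(B)\{B}={G,N,V,W,X}; candidates ⊆ {C,D,Z}.
∅: B⊥N given ∅ in G with B→· removed — back-door holds.
P(N|do(B)) = P(N|B) — no adjustment needed.

P(N|do(B)): backdoor, adjust for ∅.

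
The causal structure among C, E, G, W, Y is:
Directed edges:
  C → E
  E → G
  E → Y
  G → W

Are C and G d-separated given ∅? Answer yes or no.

Bayes-Ball from C | ∅ reaches {E,G,W,Y}.
G ∈ reach(C|∅) ⇒ C ⊥̸ G | ∅.

No — C and G are d-connected given ∅.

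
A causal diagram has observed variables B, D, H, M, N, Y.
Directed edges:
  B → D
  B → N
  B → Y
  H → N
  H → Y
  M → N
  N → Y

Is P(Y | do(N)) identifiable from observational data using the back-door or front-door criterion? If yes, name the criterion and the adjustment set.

P(Y|do(N)): backdoor, adjust for {B, H}.

desc(N)\{N}={Y}; candidates ⊆ {B,D,H,M}.
size 0: {}; under {} N still reaches {B,D,H,M,Y} ∋ Y.
size 1: {B}, {D}, {H} …(+1); under {B} N still reaches {H,M,Y} ∋ Y.
{B,H}: N⊥Y given {B,H} in G with N→· removed — back-door holds.
P(Y|do(N)) = Σ_{B,H} P(Y|N,B,H)·P(B,H).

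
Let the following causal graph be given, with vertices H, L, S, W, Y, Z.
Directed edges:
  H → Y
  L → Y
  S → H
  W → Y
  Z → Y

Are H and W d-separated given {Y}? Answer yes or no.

Bayes-Ball from H | {Y} reaches {L,S,W,Z}.
W ∈ reach(H|{Y}) ⇒ H ⊥̸ W | {Y}.

No — H and W are d-connected given {Y}.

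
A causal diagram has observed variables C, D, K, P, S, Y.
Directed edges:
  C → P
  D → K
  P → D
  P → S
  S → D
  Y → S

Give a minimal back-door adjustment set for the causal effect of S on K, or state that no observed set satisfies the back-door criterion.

desc(S)\{S}={D,K}; candidates ⊆ {C,P,Y}.
size 0: {}; under {} S still reaches {C,D,K,P,Y} ∋ K.
{P}: S⊥K given {P} in G with S→· removed — back-door holds.

S→K: minimal back-door set {P}.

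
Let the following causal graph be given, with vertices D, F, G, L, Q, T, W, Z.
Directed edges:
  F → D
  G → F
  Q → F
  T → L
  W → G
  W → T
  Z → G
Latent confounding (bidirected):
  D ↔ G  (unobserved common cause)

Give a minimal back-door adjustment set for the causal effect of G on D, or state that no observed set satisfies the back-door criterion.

desc(G)\{G}={D,F}; candidates ⊆ {L,Q,T,W,Z}.
G↔D: latent back-door arc(s) into G.
size 0: {}; under {} G still reaches {D,L,T,W,Z} ∋ D.
size 1: {L}, {Q}, {T} …(+2); under {L} G still reaches {D,T,W,Z} ∋ D.
size 2: {L,Q}, {L,T}, {L,W} …(+7); under {L,Q} G still reaches {D,T,W,Z} ∋ D.
G↔D cannot be blocked by any observed set — no back-door set.

G→D: no observed back-door set.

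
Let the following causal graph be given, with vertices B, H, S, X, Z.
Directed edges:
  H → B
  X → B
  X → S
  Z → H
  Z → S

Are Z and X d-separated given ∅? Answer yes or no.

Yes — Z ⊥ X | ∅.

Bayes-Ball from Z | ∅ reaches {B,H,S}.
X ∉ reach(Z|∅) ⇒ Z ⊥ X | ∅.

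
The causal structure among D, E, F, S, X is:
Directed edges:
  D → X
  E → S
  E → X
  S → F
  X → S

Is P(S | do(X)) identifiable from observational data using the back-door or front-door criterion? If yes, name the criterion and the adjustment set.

P(S|do(X)): backdoor, adjust for {E}.

desc(X)\{X}={F,S}; candidates ⊆ {D,E}.
size 0: {}; under {} X still reaches {D,E,F,S} ∋ S.
{E}: X⊥S given {E} in G with X→· removed — back-door holds.
P(S|do(X)) = Σ_{E} P(S|X,E)·P(E).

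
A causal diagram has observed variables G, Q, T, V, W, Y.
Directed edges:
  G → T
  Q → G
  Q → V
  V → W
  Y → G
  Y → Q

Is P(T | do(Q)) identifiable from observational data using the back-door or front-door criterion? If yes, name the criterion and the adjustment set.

desc(Q)\{Q}={G,T,V,W}; candidates ⊆ {Y}.
size 0: {}; under {} Q still reaches {G,T,Y} ∋ T.
{Y}: Q⊥T given {Y} in G with Q→· removed — back-door holds.
P(T|do(Q)) = Σ_{Y} P(T|Q,Y)·P(Y).

P(T|do(Q)): backdoor, adjust for {Y}.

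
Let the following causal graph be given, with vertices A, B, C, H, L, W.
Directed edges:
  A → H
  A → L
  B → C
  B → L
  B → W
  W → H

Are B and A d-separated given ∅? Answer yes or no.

Bayes-Ball from B | ∅ reaches {C,H,L,W}.
A ∉ reach(B|∅) ⇒ B ⊥ A | ∅.

Yes — B ⊥ A | ∅.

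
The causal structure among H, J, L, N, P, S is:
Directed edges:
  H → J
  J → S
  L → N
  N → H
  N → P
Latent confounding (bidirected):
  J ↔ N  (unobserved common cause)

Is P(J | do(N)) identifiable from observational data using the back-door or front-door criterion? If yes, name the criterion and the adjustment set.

desc(N)\{N}={H,J,P,S}; candidates ⊆ {L}.
N↔J: latent back-door arc(s) into N.
size 0: {}; under {} N still reaches {J,L,S} ∋ J.
size 1: {L}; under {L} N still reaches {J,S} ∋ J.
N↔J cannot be blocked by any observed set — no back-door set.
{H}: (i) intercepts every directed N→J path; (ii) no back-door N→{H}; (iii) {N} blocks every back-door {H}→J. Front-door holds.
P(J|do(N)) = Σ_{H} P(H|N) Σ_{N'} P(J|H,N')P(N').

P(J|do(N)): frontdoor, adjust for {H}.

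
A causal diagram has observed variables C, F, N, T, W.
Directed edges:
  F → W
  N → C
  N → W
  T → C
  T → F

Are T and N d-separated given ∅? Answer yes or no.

Bayes-Ball from T | ∅ reaches {C,F,W}.
N ∉ reach(T|∅) ⇒ T ⊥ N | ∅.

Yes — T ⊥ N | ∅.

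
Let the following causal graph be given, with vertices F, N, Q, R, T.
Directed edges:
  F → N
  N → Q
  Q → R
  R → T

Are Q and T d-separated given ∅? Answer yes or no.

Bayes-Ball from Q | ∅ reaches {F,N,R,T}.
T ∈ reach(Q|∅) ⇒ Q ⊥̸ T | ∅.

No — Q and T are d-connected given ∅.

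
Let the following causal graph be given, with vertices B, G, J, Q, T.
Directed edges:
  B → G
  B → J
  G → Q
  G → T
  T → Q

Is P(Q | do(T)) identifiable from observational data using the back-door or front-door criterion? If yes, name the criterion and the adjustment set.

P(Q|do(T)): backdoor, adjust for {G}.

desc(T)\{T}={Q}; candidates ⊆ {B,G,J}.
size 0: {}; under {} T still reaches {B,G,J,Q} ∋ Q.
{G}: T⊥Q given {G} in G with T→· removed — back-door holds.
P(Q|do(T)) = Σ_{G} P(Q|T,G)·P(G).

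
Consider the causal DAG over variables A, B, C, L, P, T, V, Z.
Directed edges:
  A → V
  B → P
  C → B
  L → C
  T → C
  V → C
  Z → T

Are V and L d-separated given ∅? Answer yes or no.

Yes — V ⊥ L | ∅.

Bayes-Ball from V | ∅ reaches {A,B,C,P}.
L ∉ reach(V|∅) ⇒ V ⊥ L | ∅.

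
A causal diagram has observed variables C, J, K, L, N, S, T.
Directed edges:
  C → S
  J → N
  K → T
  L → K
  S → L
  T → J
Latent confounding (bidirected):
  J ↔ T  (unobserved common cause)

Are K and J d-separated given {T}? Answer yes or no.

No — K and J are d-connected given {T}.

Bayes-Ball from K | {T} reaches {C,J,L,N,S}.
J ∈ reach(K|{T}) ⇒ K ⊥̸ J | {T}.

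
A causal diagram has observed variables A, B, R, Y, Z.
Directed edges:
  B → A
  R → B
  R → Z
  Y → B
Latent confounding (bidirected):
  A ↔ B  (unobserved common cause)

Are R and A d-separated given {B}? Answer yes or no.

No — R and A are d-connected given {B}.

Bayes-Ball from R | {B} reaches {A,Y,Z}.
A ∈ reach(R|{B}) ⇒ R ⊥̸ A | {B}.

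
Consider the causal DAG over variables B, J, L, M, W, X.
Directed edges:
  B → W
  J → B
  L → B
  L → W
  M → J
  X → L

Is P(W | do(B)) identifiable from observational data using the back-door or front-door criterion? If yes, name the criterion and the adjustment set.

P(W|do(B)): backdoor, adjust for {L}.

desc(B)\{B}={W}; candidates ⊆ {J,L,M,X}.
size 0: {}; under {} B still reaches {J,L,M,W,X} ∋ W.
{L}: B⊥W given {L} in G with B→· removed — back-door holds.
P(W|do(B)) = Σ_{L} P(W|B,L)·P(L).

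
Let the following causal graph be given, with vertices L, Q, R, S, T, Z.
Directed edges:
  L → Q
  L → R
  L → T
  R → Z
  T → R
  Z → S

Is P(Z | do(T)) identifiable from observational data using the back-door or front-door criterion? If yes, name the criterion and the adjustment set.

P(Z|do(T)): backdoor, adjust for {L}.

desc(T)\{T}={R,S,Z}; candidates ⊆ {L,Q}.
size 0: {}; under {} T still reaches {L,Q,R,S,Z} ∋ Z.
{L}: T⊥Z given {L} in G with T→· removed — back-door holds.
P(Z|do(T)) = Σ_{L} P(Z|T,L)·P(L).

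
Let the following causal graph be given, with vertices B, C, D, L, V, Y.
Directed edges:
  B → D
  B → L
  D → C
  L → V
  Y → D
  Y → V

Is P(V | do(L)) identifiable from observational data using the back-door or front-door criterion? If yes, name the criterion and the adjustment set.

desc(L)\{L}={V}; candidates ⊆ {B,C,D,Y}.
∅: L⊥V given ∅ in G with L→· removed — back-door holds.
P(V|do(L)) = P(V|L) — no adjustment needed.

P(V|do(L)): backdoor, adjust for ∅.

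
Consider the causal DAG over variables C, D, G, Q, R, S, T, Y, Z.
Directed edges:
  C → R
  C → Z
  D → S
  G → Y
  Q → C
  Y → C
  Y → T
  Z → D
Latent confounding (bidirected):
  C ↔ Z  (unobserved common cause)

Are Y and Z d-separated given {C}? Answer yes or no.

Bayes-Ball from Y | {C} reaches {D,G,Q,S,T,Z}.
Z ∈ reach(Y|{C}) ⇒ Y ⊥̸ Z | {C}.

No — Y and Z are d-connected given {C}.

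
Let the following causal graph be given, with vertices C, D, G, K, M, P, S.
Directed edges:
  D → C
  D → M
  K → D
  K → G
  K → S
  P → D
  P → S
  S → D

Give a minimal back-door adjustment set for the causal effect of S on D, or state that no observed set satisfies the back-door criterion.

desc(S)\{S}={C,D,M}; candidates ⊆ {G,K,P}.
size 0: {}; under {} S still reaches {C,D,G,K,M,P} ∋ D.
size 1: {G}, {K}, {P}; under {G} S still reaches {C,D,K,M,P} ∋ D.
{K,P}: S⊥D given {K,P} in G with S→· removed — back-door holds.

S→D: minimal back-door set {K, P}.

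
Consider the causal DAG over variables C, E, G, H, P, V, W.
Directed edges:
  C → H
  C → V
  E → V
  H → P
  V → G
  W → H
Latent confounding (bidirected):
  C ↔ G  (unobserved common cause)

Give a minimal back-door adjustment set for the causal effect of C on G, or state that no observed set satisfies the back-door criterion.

C→G: no observed back-door set.

desc(C)\{C}={G,H,P,V}; candidates ⊆ {E,W}.
C↔G: latent back-door arc(s) into C.
size 0: {}; under {} C still reaches {G} ∋ G.
size 1: {E}, {W}; under {E} C still reaches {G} ∋ G.
size 2: {E,W}; under {E,W} C still reaches {G} ∋ G.
C↔G cannot be blocked by any observed set — no back-door set.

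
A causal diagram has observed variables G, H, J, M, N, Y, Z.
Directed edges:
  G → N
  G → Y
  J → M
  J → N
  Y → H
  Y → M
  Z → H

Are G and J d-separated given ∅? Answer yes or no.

Bayes-Ball from G | ∅ reaches {H,M,N,Y}.
J ∉ reach(G|∅) ⇒ G ⊥ J | ∅.

Yes — G ⊥ J | ∅.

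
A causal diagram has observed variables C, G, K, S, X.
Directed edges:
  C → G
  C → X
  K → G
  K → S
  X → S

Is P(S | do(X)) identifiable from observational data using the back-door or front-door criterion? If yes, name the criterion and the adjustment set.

desc(X)\{X}={S}; candidates ⊆ {C,G,K}.
∅: X⊥S given ∅ in G with X→· removed — back-door holds.
P(S|do(X)) = P(S|X) — no adjustment needed.

P(S|do(X)): backdoor, adjust for ∅.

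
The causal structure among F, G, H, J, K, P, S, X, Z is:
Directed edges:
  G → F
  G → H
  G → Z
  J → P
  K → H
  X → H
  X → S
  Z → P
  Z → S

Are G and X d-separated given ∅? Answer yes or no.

Yes — G ⊥ X | ∅.

Bayes-Ball from G | ∅ reaches {F,H,P,S,Z}.
X ∉ reach(G|∅) ⇒ G ⊥ X | ∅.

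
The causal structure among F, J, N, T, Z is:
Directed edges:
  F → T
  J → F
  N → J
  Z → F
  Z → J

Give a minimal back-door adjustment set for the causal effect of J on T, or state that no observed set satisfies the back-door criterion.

desc(J)\{J}={F,T}; candidates ⊆ {N,Z}.
size 0: {}; under {} J still reaches {F,N,T,Z} ∋ T.
{Z}: J⊥T given {Z} in G with J→· removed — back-door holds.

J→T: minimal back-door set {Z}.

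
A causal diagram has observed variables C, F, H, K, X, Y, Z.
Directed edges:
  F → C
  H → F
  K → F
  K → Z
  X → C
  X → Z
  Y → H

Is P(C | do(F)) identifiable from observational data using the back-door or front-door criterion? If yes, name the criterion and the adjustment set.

P(C|do(F)): backdoor, adjust for ∅.

desc(F)\{F}={C}; candidates ⊆ {H,K,X,Y,Z}.
∅: F⊥C given ∅ in G with F→· removed — back-door holds.
P(C|do(F)) = P(C|F) — no adjustment needed.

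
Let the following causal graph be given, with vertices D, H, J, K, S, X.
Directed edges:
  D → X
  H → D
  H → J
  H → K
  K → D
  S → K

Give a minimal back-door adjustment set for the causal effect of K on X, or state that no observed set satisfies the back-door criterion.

K→X: minimal back-door set {H}.

desc(K)\{K}={D,X}; candidates ⊆ {H,J,S}.
size 0: {}; under {} K still reaches {D,H,J,S,X} ∋ X.
{H}: K⊥X given {H} in G with K→· removed — back-door holds.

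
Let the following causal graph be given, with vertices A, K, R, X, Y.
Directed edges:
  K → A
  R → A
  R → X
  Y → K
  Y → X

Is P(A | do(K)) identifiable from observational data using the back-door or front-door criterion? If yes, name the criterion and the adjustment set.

desc(K)\{K}={A}; candidates ⊆ {R,X,Y}.
∅: K⊥A given ∅ in G with K→· removed — back-door holds.
P(A|do(K)) = P(A|K) — no adjustment needed.

P(A|do(K)): backdoor, adjust for ∅.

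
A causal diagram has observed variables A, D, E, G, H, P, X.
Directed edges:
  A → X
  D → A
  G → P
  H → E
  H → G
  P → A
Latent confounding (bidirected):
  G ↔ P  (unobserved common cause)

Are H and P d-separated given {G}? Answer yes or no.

No — H and P are d-connected given {G}.

Bayes-Ball from H | {G} reaches {A,E,P,X}.
P ∈ reach(H|{G}) ⇒ H ⊥̸ P | {G}.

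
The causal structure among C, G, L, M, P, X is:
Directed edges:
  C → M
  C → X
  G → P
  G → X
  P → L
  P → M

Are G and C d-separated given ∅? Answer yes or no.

Yes — G ⊥ C | ∅.

Bayes-Ball from G | ∅ reaches {L,M,P,X}.
C ∉ reach(G|∅) ⇒ G ⊥ C | ∅.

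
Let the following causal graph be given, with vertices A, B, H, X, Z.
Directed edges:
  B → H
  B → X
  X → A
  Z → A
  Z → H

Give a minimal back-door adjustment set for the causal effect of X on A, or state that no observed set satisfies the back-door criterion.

X→A: minimal back-door set ∅.

desc(X)\{X}={A}; candidates ⊆ {B,H,Z}.
∅: X⊥A given ∅ in G with X→· removed — back-door holds.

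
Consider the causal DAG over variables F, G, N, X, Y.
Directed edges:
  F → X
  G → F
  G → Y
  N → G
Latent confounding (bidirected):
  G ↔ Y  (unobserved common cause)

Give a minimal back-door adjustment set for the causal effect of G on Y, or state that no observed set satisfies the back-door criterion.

G→Y: no observed back-door set.

desc(G)\{G}={F,X,Y}; candidates ⊆ {N}.
G↔Y: latent back-door arc(s) into G.
size 0: {}; under {} G still reaches {N,Y} ∋ Y.
size 1: {N}; under {N} G still reaches {Y} ∋ Y.
G↔Y cannot be blocked by any observed set — no back-door set.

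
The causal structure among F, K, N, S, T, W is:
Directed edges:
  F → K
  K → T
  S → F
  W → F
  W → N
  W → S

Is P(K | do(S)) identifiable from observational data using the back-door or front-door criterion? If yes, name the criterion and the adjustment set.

P(K|do(S)): backdoor, adjust for {W}.

desc(S)\{S}={F,K,T}; candidates ⊆ {N,W}.
size 0: {}; under {} S still reaches {F,K,N,T,W} ∋ K.
{W}: S⊥K given {W} in G with S→· removed — back-door holds.
P(K|do(S)) = Σ_{W} P(K|S,W)·P(W).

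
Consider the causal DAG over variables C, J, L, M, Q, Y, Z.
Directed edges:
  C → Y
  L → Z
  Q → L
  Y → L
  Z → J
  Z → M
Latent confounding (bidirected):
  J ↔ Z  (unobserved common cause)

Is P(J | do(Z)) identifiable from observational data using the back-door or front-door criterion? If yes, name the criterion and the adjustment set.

P(J|do(Z)): not identifiable (no BD/FD set).

desc(Z)\{Z}={J,M}; candidates ⊆ {C,L,Q,Y}.
Z↔J: latent back-door arc(s) into Z.
size 0: {}; under {} Z still reaches {C,J,L,Q,Y} ∋ J.
size 1: {C}, {L}, {Q} …(+1); under {C} Z still reaches {J,L,Q,Y} ∋ J.
size 2: {C,L}, {C,Q}, {C,Y} …(+3); under {C,L} Z still reaches {J} ∋ J.
Z↔J cannot be blocked by any observed set — no back-door set.
No mediator lies on a directed Z→…→J path.
Neither criterion identifies P(J|do(Z)) in this graph.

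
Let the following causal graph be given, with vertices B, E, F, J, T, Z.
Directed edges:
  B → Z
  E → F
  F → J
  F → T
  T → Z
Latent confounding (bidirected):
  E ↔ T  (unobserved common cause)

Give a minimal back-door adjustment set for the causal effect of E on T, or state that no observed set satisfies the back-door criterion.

desc(E)\{E}={F,J,T,Z}; candidates ⊆ {B}.
E↔T: latent back-door arc(s) into E.
size 0: {}; under {} E still reaches {T,Z} ∋ T.
size 1: {B}; under {B} E still reaches {T,Z} ∋ T.
E↔T cannot be blocked by any observed set — no back-door set.

E→T: no observed back-door set.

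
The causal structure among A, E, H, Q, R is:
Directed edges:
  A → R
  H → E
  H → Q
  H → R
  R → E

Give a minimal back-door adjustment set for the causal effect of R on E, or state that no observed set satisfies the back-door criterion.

R→E: minimal back-door set {H}.

desc(R)\{R}={E}; candidates ⊆ {A,H,Q}.
size 0: {}; under {} R still reaches {A,E,H,Q} ∋ E.
{H}: R⊥E given {H} in G with R→· removed — back-door holds.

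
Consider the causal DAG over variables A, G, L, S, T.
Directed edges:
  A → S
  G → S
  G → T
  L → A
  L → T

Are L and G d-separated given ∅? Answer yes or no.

Bayes-Ball from L | ∅ reaches {A,S,T}.
G ∉ reach(L|∅) ⇒ L ⊥ G | ∅.

Yes — L ⊥ G | ∅.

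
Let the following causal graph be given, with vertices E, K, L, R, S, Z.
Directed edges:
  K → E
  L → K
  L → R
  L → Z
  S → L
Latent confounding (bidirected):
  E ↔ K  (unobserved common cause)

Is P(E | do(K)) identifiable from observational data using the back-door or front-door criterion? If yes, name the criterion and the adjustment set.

P(E|do(K)): not identifiable (no BD/FD set).

desc(K)\{K}={E}; candidates ⊆ {L,R,S,Z}.
K↔E: latent back-door arc(s) into K.
size 0: {}; under {} K still reaches {E,L,R,S,Z} ∋ E.
size 1: {L}, {R}, {S} …(+1); under {L} K still reaches {E} ∋ E.
size 2: {L,R}, {L,S}, {L,Z} …(+3); under {L,R} K still reaches {E} ∋ E.
K↔E cannot be blocked by any observed set — no back-door set.
No mediator lies on a directed K→…→E path.
Neither criterion identifies P(E|do(K)) in this graph.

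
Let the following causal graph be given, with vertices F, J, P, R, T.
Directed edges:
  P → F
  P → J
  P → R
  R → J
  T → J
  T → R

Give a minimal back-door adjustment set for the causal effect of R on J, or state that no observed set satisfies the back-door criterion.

R→J: minimal back-door set {P, T}.

desc(R)\{R}={J}; candidates ⊆ {F,P,T}.
size 0: {}; under {} R still reaches {F,J,P,T} ∋ J.
size 1: {F}, {P}, {T}; under {F} R still reaches {J,P,T} ∋ J.
{P,T}: R⊥J given {P,T} in G with R→· removed — back-door holds.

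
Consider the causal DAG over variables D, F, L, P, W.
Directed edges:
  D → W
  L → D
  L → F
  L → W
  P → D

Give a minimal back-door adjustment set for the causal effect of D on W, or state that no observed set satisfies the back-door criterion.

desc(D)\{D}={W}; candidates ⊆ {F,L,P}.
size 0: {}; under {} D still reaches {F,L,P,W} ∋ W.
{L}: D⊥W given {L} in G with D→· removed — back-door holds.

D→W: minimal back-door set {L}.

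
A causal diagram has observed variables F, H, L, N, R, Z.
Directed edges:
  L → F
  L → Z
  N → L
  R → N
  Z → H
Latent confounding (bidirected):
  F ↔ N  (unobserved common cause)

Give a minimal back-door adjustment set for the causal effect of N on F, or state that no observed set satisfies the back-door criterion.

desc(N)\{N}={F,H,L,Z}; candidates ⊆ {R}.
N↔F: latent back-door arc(s) into N.
size 0: {}; under {} N still reaches {F,R} ∋ F.
size 1: {R}; under {R} N still reaches {F} ∋ F.
N↔F cannot be blocked by any observed set — no back-door set.

N→F: no observed back-door set.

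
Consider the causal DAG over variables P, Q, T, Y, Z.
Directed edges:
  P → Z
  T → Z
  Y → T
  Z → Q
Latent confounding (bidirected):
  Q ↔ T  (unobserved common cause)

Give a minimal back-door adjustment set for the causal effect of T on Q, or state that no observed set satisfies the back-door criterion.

T→Q: no observed back-door set.

desc(T)\{T}={Q,Z}; candidates ⊆ {P,Y}.
T↔Q: latent back-door arc(s) into T.
size 0: {}; under {} T still reaches {Q,Y} ∋ Q.
size 1: {P}, {Y}; under {P} T still reaches {Q,Y} ∋ Q.
size 2: {P,Y}; under {P,Y} T still reaches {Q} ∋ Q.
T↔Q cannot be blocked by any observed set — no back-door set.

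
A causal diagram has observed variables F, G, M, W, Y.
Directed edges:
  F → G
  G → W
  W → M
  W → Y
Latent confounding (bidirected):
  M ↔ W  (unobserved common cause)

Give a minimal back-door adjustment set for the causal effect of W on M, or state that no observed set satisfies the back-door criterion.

W→M: no observed back-door set.

desc(W)\{W}={M,Y}; candidates ⊆ {F,G}.
W↔M: latent back-door arc(s) into W.
size 0: {}; under {} W still reaches {F,G,M} ∋ M.
size 1: {F}, {G}; under {F} W still reaches {G,M} ∋ M.
size 2: {F,G}; under {F,G} W still reaches {M} ∋ M.
W↔M cannot be blocked by any observed set — no back-door set.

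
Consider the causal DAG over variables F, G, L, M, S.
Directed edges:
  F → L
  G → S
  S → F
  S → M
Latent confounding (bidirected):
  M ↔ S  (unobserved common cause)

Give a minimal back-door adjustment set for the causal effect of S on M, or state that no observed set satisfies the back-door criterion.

S→M: no observed back-door set.

desc(S)\{S}={F,L,M}; candidates ⊆ {G}.
S↔M: latent back-door arc(s) into S.
size 0: {}; under {} S still reaches {G,M} ∋ M.
size 1: {G}; under {G} S still reaches {M} ∋ M.
S↔M cannot be blocked by any observed set — no back-door set.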